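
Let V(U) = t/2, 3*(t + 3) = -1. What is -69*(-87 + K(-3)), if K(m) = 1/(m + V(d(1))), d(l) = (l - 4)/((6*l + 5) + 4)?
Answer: 84249/14 ≈ 6017.8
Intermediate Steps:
t = -10/3 (t = -3 + (1/3)*(-1) = -3 - 1/3 = -10/3 ≈ -3.3333)
d(l) = (-4 + l)/(9 + 6*l) (d(l) = (-4 + l)/((5 + 6*l) + 4) = (-4 + l)/(9 + 6*l))
V(U) = -5/3 (V(U) = -10/3/2 = -10/3*1/2 = -5/3)
K(m) = 1/(-5/3 + m) (K(m) = 1/(m - 5/3) = 1/(-5/3 + m))
-69*(-87 + K(-3)) = -69*(-87 + 3/(-5 + 3*(-3))) = -69*(-87 + 3/(-5 - 9)) = -69*(-87 + 3/(-14)) = -69*(-87 + 3*(-1/14)) = -69*(-87 - 3/14) = -69*(-1221/14) = 84249/14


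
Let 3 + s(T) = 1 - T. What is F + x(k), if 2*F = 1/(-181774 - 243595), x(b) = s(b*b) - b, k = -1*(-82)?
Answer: -5791824305/850738 ≈ -6808.0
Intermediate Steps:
s(T) = -2 - T (s(T) = -3 + (1 - T) = -2 - T)
k = 82
x(b) = -2 - b - b² (x(b) = (-2 - b*b) - b = (-2 - b²) - b = -2 - b - b²)
F = -1/850738 (F = 1/(2*(-181774 - 243595)) = (½)/(-425369) = (½)*(-1/425369) = -1/850738 ≈ -1.1754e-6)
F + x(k) = -1/850738 + (-2 - 1*82 - 1*82²) = -1/850738 + (-2 - 82 - 1*6724) = -1/850738 + (-2 - 82 - 6724) = -1/850738 - 6808 = -5791824305/850738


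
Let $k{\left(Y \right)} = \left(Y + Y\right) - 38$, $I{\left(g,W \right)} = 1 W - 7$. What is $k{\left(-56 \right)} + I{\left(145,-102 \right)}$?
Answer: $-259$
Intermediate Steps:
$I{\left(g,W \right)} = -7 + W$ ($I{\left(g,W \right)} = W - 7 = -7 + W$)
$k{\left(Y \right)} = -38 + 2 Y$ ($k{\left(Y \right)} = 2 Y - 38 = -38 + 2 Y$)
$k{\left(-56 \right)} + I{\left(145,-102 \right)} = \left(-38 + 2 \left(-56\right)\right) - 109 = \left(-38 - 112\right) - 109 = -150 - 109 = -259$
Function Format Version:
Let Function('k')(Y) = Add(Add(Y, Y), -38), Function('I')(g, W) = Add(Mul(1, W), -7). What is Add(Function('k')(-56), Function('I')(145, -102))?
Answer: -259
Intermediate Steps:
Function('I')(g, W) = Add(-7, W) (Function('I')(g, W) = Add(W, -7) = Add(-7, W))
Function('k')(Y) = Add(-38, Mul(2, Y)) (Function('k')(Y) = Add(Mul(2, Y), -38) = Add(-38, Mul(2, Y)))
Add(Function('k')(-56), Function('I')(145, -102)) = Add(Add(-38, Mul(2, -56)), Add(-7, -102)) = Add(Add(-38, -112), -109) = Add(-150, -109) = -259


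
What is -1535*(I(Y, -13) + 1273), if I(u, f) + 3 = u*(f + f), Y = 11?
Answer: -1510440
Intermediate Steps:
I(u, f) = -3 + 2*f*u (I(u, f) = -3 + u*(f + f) = -3 + u*(2*f) = -3 + 2*f*u)
-1535*(I(Y, -13) + 1273) = -1535*((-3 + 2*(-13)*11) + 1273) = -1535*((-3 - 286) + 1273) = -1535*(-289 + 1273) = -1535*984 = -1510440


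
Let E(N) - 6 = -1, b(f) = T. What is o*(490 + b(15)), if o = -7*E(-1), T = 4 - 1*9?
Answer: -16975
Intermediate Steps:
T = -5 (T = 4 - 9 = -5)
b(f) = -5
E(N) = 5 (E(N) = 6 - 1 = 5)
o = -35 (o = -7*5 = -35)
o*(490 + b(15)) = -35*(490 - 5) = -35*485 = -16975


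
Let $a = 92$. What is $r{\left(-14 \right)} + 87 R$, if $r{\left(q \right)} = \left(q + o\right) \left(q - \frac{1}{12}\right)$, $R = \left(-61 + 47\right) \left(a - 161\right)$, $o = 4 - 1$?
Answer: $\frac{1010363}{12} \approx 84197.0$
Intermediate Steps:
$o = 3$ ($o = 4 - 1 = 3$)
$R = 966$ ($R = \left(-61 + 47\right) \left(92 - 161\right) = \left(-14\right) \left(-69\right) = 966$)
$r{\left(q \right)} = \left(3 + q\right) \left(- \frac{1}{12} + q\right)$ ($r{\left(q \right)} = \left(q + 3\right) \left(q - \frac{1}{12}\right) = \left(3 + q\right) \left(q - \frac{1}{12}\right) = \left(3 + q\right) \left(- \frac{1}{12} + q\right)$)
$r{\left(-14 \right)} + 87 R = \left(- \frac{1}{4} + \left(-14\right)^{2} + \frac{35}{12} \left(-14\right)\right) + 87 \cdot 966 = \left(- \frac{1}{4} + 196 - \frac{245}{6}\right) + 84042 = \frac{1859}{12} + 84042 = \frac{1010363}{12}$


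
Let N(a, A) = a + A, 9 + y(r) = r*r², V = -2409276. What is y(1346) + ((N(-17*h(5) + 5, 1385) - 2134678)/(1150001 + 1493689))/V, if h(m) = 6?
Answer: 73962735658910961187/30330375564 ≈ 2.4386e+9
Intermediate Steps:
y(r) = -9 + r³ (y(r) = -9 + r*r² = -9 + r³)
N(a, A) = A + a
y(1346) + ((N(-17*h(5) + 5, 1385) - 2134678)/(1150001 + 1493689))/V = (-9 + 1346³) + (((1385 + (-17*6 + 5)) - 2134678)/(1150001 + 1493689))/(-2409276) = (-9 + 2438569736) + (((1385 + (-102 + 5)) - 2134678)/2643690)*(-1/2409276) = 2438569727 + (((1385 - 97) - 2134678)*(1/2643690))*(-1/2409276) = 2438569727 + ((1288 - 2134678)*(1/2643690))*(-1/2409276) = 2438569727 - 2133390*1/2643690*(-1/2409276) = 2438569727 - 10159/12589*(-1/2409276) = 2438569727 + 10159/30330375564 = 73962735658910961187/30330375564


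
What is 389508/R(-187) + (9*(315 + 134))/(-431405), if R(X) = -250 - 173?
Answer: -56012469361/60828105 ≈ -920.83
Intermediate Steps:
R(X) = -423
389508/R(-187) + (9*(315 + 134))/(-431405) = 389508/(-423) + (9*(315 + 134))/(-431405) = 389508*(-1/423) + (9*449)*(-1/431405) = -129836/141 + 4041*(-1/431405) = -129836/141 - 4041/431405 = -56012469361/60828105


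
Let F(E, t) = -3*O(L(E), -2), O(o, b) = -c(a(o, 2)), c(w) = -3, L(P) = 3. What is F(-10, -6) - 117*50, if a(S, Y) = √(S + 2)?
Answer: -5859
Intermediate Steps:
a(S, Y) = √(2 + S)
O(o, b) = 3 (O(o, b) = -1*(-3) = 3)
F(E, t) = -9 (F(E, t) = -3*3 = -9)
F(-10, -6) - 117*50 = -9 - 117*50 = -9 - 5850 = -5859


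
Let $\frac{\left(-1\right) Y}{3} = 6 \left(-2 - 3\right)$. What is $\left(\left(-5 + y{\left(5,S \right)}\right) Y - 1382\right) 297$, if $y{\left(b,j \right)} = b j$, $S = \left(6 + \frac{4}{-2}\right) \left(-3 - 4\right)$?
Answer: $-4286304$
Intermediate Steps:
$Y = 90$ ($Y = - 3 \cdot 6 \left(-2 - 3\right) = - 3 \cdot 6 \left(-5\right) = \left(-3\right) \left(-30\right) = 90$)
$S = -28$ ($S = \left(6 + 4 \left(- \frac{1}{2}\right)\right) \left(-7\right) = \left(6 - 2\right) \left(-7\right) = 4 \left(-7\right) = -28$)
$\left(\left(-5 + y{\left(5,S \right)}\right) Y - 1382\right) 297 = \left(\left(-5 + 5 \left(-28\right)\right) 90 - 1382\right) 297 = \left(\left(-5 - 140\right) 90 - 1382\right) 297 = \left(\left(-145\right) 90 - 1382\right) 297 = \left(-13050 - 1382\right) 297 = \left(-14432\right) 297 = -4286304$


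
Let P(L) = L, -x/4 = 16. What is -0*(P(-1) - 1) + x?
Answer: -64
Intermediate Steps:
x = -64 (x = -4*16 = -64)
-0*(P(-1) - 1) + x = -0*(-1 - 1) - 64 = -0*(-2) - 64 = -3*0 - 64 = 0 - 64 = -64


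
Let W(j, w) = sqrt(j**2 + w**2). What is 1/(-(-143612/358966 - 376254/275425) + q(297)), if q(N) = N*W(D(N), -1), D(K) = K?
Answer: -2158005434416366261900/9507231763755255541093542365713 + 725788037008915499210625*sqrt(88210)/19014463527510511082187084731426 ≈ 1.1336e-5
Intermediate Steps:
q(N) = N*sqrt(1 + N**2) (q(N) = N*sqrt(N**2 + (-1)**2) = N*sqrt(N**2 + 1) = N*sqrt(1 + N**2))
1/(-(-143612/358966 - 376254/275425) + q(297)) = 1/(-(-143612/358966 - 376254/275425) + 297*sqrt(1 + 297**2)) = 1/(-(-143612*1/358966 - 376254*1/275425) + 297*sqrt(1 + 88209)) = 1/(-(-71806/179483 - 376254/275425) + 297*sqrt(88210)) = 1/(-1*(-87308364232/49434105275) + 297*sqrt(88210)) = 1/(87308364232/49434105275 + 297*sqrt(88210))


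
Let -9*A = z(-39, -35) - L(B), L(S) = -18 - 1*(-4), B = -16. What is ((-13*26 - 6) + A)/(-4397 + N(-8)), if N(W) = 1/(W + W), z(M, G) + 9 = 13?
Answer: 5536/70353 ≈ 0.078689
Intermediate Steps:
z(M, G) = 4 (z(M, G) = -9 + 13 = 4)
N(W) = 1/(2*W)
L(S) = -14 (L(S) = -18 + 4 = -14)
A = -2 (A = -(4 - 1*(-14))/9 = -(4 + 14)/9 = -1/9*18 = -2)
((-13*26 - 6) + A)/(-4397 + N(-8)) = ((-13*26 - 6) - 2)/(-4397 + (1/2)/(-8)) = ((-338 - 6) - 2)/(-4397 + (1/2)*(-1/8)) = (-344 - 2)/(-4397 - 1/16) = -346/(-70353/16) = -346*(-16/70353) = 5536/70353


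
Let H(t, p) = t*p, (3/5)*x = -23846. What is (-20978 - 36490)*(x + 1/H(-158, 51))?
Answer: 3067371558418/1343 ≈ 2.2840e+9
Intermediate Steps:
x = -119230/3 (x = (5/3)*(-23846) = -119230/3 ≈ -39743.)
H(t, p) = p*t
(-20978 - 36490)*(x + 1/H(-158, 51)) = (-20978 - 36490)*(-119230/3 + 1/(51*(-158))) = -57468*(-119230/3 + 1/(-8058)) = -57468*(-119230/3 - 1/8058) = -57468*(-320251781/8058) = 3067371558418/1343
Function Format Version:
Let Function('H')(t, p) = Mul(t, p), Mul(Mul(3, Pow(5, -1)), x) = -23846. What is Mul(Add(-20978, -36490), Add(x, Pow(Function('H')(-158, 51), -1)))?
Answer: Rational(3067371558418, 1343) ≈ 2.2840e+9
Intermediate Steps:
x = Rational(-119230, 3) (x = Mul(Rational(5, 3), -23846) = Rational(-119230, 3) ≈ -39743.)
Function('H')(t, p) = Mul(p, t)
Mul(Add(-20978, -36490), Add(x, Pow(Function('H')(-158, 51), -1))) = Mul(Add(-20978, -36490), Add(Rational(-119230, 3), Pow(Mul(51, -158), -1))) = Mul(-57468, Add(Rational(-119230, 3), Pow(-8058, -1))) = Mul(-57468, Add(Rational(-119230, 3), Rational(-1, 8058))) = Mul(-57468, Rational(-320251781, 8058)) = Rational(3067371558418, 1343)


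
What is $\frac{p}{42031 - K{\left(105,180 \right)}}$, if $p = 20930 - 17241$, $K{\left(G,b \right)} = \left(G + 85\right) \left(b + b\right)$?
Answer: $- \frac{527}{3767} \approx -0.1399$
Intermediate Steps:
$K{\left(G,b \right)} = 2 b \left(85 + G\right)$ ($K{\left(G,b \right)} = \left(85 + G\right) 2 b = 2 b \left(85 + G\right)$)
$p = 3689$
$\frac{p}{42031 - K{\left(105,180 \right)}} = \frac{3689}{42031 - 2 \cdot 180 \left(85 + 105\right)} = \frac{3689}{42031 - 2 \cdot 180 \cdot 190} = \frac{3689}{42031 - 68400} = \frac{3689}{-26369} = 3689 \left(- \frac{1}{26369}\right) = - \frac{527}{3767}$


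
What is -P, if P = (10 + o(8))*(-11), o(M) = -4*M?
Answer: -242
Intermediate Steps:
P = 242 (P = (10 - 4*8)*(-11) = (10 - 32)*(-11) = -22*(-11) = 242)
-P = -1*242 = -242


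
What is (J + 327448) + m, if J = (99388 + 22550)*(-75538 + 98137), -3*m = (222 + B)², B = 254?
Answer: 8267786354/3 ≈ 2.7559e+9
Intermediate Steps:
m = -226576/3 (m = -(222 + 254)²/3 = -⅓*476² = -⅓*226576 = -226576/3 ≈ -75525.)
J = 2755676862 (J = 121938*22599 = 2755676862)
(J + 327448) + m = (2755676862 + 327448) - 226576/3 = 2756004310 - 226576/3 = 8267786354/3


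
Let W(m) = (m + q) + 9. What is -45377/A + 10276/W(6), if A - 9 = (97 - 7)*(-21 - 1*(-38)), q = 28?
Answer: 13863553/66177 ≈ 209.49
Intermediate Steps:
A = 1539 (A = 9 + (97 - 7)*(-21 - 1*(-38)) = 9 + 90*(-21 + 38) = 9 + 90*17 = 9 + 1530 = 1539)
W(m) = 37 + m (W(m) = (m + 28) + 9 = (28 + m) + 9 = 37 + m)
-45377/A + 10276/W(6) = -45377/1539 + 10276/(37 + 6) = -45377*1/1539 + 10276/43 = -45377/1539 + 10276*(1/43) = -45377/1539 + 10276/43 = 13863553/66177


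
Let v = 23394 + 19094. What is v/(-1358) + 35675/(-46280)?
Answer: -201479129/6284824 ≈ -32.058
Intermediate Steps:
v = 42488
v/(-1358) + 35675/(-46280) = 42488/(-1358) + 35675/(-46280) = 42488*(-1/1358) + 35675*(-1/46280) = -21244/679 - 7135/9256 = -201479129/6284824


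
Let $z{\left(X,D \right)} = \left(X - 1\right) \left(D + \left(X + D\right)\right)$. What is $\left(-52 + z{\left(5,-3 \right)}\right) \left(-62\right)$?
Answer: $3472$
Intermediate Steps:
$z{\left(X,D \right)} = \left(-1 + X\right) \left(X + 2 D\right)$ ($z{\left(X,D \right)} = \left(-1 + X\right) \left(D + \left(D + X\right)\right) = \left(-1 + X\right) \left(X + 2 D\right)$)
$\left(-52 + z{\left(5,-3 \right)}\right) \left(-62\right) = \left(-52 + \left(5^{2} - 5 - -6 + 2 \left(-3\right) 5\right)\right) \left(-62\right) = \left(-52 + \left(25 - 5 + 6 - 30\right)\right) \left(-62\right) = \left(-52 - 4\right) \left(-62\right) = \left(-56\right) \left(-62\right) = 3472$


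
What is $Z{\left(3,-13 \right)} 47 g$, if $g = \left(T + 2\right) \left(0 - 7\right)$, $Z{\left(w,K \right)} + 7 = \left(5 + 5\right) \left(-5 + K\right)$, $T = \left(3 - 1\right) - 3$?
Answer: $61523$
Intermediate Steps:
$T = -1$ ($T = 2 - 3 = -1$)
$Z{\left(w,K \right)} = -57 + 10 K$ ($Z{\left(w,K \right)} = -7 + \left(5 + 5\right) \left(-5 + K\right) = -7 + 10 \left(-5 + K\right) = -7 + \left(-50 + 10 K\right) = -57 + 10 K$)
$g = -7$ ($g = \left(-1 + 2\right) \left(0 - 7\right) = 1 \left(-7\right) = -7$)
$Z{\left(3,-13 \right)} 47 g = \left(-57 + 10 \left(-13\right)\right) 47 \left(-7\right) = \left(-57 - 130\right) 47 \left(-7\right) = \left(-187\right) 47 \left(-7\right) = \left(-8789\right) \left(-7\right) = 61523$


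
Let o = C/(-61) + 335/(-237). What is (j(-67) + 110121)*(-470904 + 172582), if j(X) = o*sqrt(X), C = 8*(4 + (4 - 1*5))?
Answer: -32851516962 + 7793065606*I*sqrt(67)/14457 ≈ -3.2852e+10 + 4.4123e+6*I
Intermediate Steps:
C = 24 (C = 8*(4 + (4 - 5)) = 8*(4 - 1) = 8*3 = 24)
o = -26123/14457 (o = 24/(-61) + 335/(-237) = 24*(-1/61) + 335*(-1/237) = -24/61 - 335/237 = -26123/14457 ≈ -1.8069)
j(X) = -26123*sqrt(X)/14457
(j(-67) + 110121)*(-470904 + 172582) = (-26123*I*sqrt(67)/14457 + 110121)*(-470904 + 172582) = (-26123*I*sqrt(67)/14457 + 110121)*(-298322) = (110121 - 26123*I*sqrt(67)/14457)*(-298322) = -32851516962 + 7793065606*I*sqrt(67)/14457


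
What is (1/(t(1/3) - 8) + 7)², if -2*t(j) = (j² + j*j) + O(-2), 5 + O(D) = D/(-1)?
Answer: 664225/14161 ≈ 46.905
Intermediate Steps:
O(D) = -5 - D (O(D) = -5 + D/(-1) = -5 + D*(-1) = -5 - D)
t(j) = 3/2 - j² (t(j) = -((j² + j*j) + (-5 - 1*(-2)))/2 = -((j² + j²) + (-5 + 2))/2 = -(2*j² - 3)/2 = -(-3 + 2*j²)/2 = 3/2 - j²)
(1/(t(1/3) - 8) + 7)² = (1/((3/2 - (1/3)²) - 8) + 7)² = (1/((3/2 - (⅓)²) - 8) + 7)² = (1/((3/2 - 1*⅑) - 8) + 7)² = (1/((3/2 - ⅑) - 8) + 7)² = (1/(25/18 - 8) + 7)² = (1/(-119/18) + 7)² = (-18/119 + 7)² = (815/119)² = 664225/14161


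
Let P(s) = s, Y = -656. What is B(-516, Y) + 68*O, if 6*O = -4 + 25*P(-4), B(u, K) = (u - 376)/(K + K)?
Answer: -1159139/984 ≈ -1178.0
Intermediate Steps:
B(u, K) = (-376 + u)/(2*K) (B(u, K) = (-376 + u)/((2*K)) = (-376 + u)*(1/(2*K)) = (-376 + u)/(2*K))
O = -52/3 (O = (-4 + 25*(-4))/6 = (-4 - 100)/6 = (⅙)*(-104) = -52/3 ≈ -17.333)
B(-516, Y) + 68*O = (½)*(-376 - 516)/(-656) + 68*(-52/3) = (½)*(-1/656)*(-892) - 3536/3 = 223/328 - 3536/3 = -1159139/984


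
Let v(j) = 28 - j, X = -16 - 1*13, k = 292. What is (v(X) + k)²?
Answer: 121801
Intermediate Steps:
X = -29 (X = -16 - 13 = -29)
(v(X) + k)² = ((28 - 1*(-29)) + 292)² = ((28 + 29) + 292)² = (57 + 292)² = 349² = 121801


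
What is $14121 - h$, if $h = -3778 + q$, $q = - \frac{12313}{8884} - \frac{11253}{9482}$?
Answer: $\frac{68545193665}{3829004} \approx 17902.0$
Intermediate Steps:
$q = - \frac{9851069}{3829004}$ ($q = \left(-12313\right) \frac{1}{8884} - \frac{1023}{862} = - \frac{12313}{8884} - \frac{1023}{862} = - \frac{9851069}{3829004} \approx -2.5728$)
$h = - \frac{14475828181}{3829004}$ ($h = -3778 - \frac{9851069}{3829004} = - \frac{14475828181}{3829004} \approx -3780.6$)
$14121 - h = 14121 - - \frac{14475828181}{3829004} = 14121 + \frac{14475828181}{3829004} = \frac{68545193665}{3829004}$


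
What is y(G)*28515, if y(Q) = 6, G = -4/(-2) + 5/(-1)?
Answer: 171090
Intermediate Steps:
G = -3 (G = -4*(-½) + 5*(-1) = 2 - 5 = -3)
y(G)*28515 = 6*28515 = 171090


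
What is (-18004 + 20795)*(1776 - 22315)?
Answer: -57324349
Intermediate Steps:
(-18004 + 20795)*(1776 - 22315) = 2791*(-20539) = -57324349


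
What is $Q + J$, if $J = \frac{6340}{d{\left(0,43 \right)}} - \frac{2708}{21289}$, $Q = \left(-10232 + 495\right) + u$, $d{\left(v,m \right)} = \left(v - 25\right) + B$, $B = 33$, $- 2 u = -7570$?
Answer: $- \frac{219686607}{42578} \approx -5159.6$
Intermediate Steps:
$u = 3785$ ($u = \left(- \frac{1}{2}\right) \left(-7570\right) = 3785$)
$d{\left(v,m \right)} = 8 + v$ ($d{\left(v,m \right)} = \left(v - 25\right) + 33 = \left(-25 + v\right) + 33 = 8 + v$)
$Q = -5952$ ($Q = \left(-10232 + 495\right) + 3785 = -9737 + 3785 = -5952$)
$J = \frac{33737649}{42578}$ ($J = \frac{6340}{8 + 0} - \frac{2708}{21289} = \frac{6340}{8} - \frac{2708}{21289} = 6340 \cdot \frac{1}{8} - \frac{2708}{21289} = \frac{1585}{2} - \frac{2708}{21289} = \frac{33737649}{42578} \approx 792.37$)
$Q + J = -5952 + \frac{33737649}{42578} = - \frac{219686607}{42578}$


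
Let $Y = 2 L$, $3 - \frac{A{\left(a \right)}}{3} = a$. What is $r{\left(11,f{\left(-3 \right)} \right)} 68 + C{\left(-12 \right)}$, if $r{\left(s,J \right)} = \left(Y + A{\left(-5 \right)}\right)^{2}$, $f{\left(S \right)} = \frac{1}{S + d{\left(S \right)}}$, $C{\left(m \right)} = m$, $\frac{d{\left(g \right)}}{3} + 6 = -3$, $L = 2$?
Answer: $53300$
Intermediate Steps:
$d{\left(g \right)} = -27$ ($d{\left(g \right)} = -18 + 3 \left(-3\right) = -18 - 9 = -27$)
$A{\left(a \right)} = 9 - 3 a$
$Y = 4$ ($Y = 2 \cdot 2 = 4$)
$f{\left(S \right)} = \frac{1}{-27 + S}$ ($f{\left(S \right)} = \frac{1}{S - 27} = \frac{1}{-27 + S}$)
$r{\left(s,J \right)} = 784$ ($r{\left(s,J \right)} = \left(4 + \left(9 - -15\right)\right)^{2} = \left(4 + \left(9 + 15\right)\right)^{2} = \left(4 + 24\right)^{2} = 28^{2} = 784$)
$r{\left(11,f{\left(-3 \right)} \right)} 68 + C{\left(-12 \right)} = 784 \cdot 68 - 12 = 53312 - 12 = 53300$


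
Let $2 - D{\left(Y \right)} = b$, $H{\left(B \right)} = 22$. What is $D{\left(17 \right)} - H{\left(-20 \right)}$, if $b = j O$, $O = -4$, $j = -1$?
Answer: $-24$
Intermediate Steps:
$b = 4$ ($b = \left(-1\right) \left(-4\right) = 4$)
$D{\left(Y \right)} = -2$ ($D{\left(Y \right)} = 2 - 4 = -2$)
$D{\left(17 \right)} - H{\left(-20 \right)} = -2 - 22 = -24$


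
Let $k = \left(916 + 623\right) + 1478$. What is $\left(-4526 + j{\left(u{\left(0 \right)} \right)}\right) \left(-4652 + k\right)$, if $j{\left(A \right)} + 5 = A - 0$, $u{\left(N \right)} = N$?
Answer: $7408185$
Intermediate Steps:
$k = 3017$ ($k = 1539 + 1478 = 3017$)
$j{\left(A \right)} = -5 + A$ ($j{\left(A \right)} = -5 + \left(A - 0\right) = -5 + \left(A + 0\right) = -5 + A$)
$\left(-4526 + j{\left(u{\left(0 \right)} \right)}\right) \left(-4652 + k\right) = \left(-4526 + \left(-5 + 0\right)\right) \left(-4652 + 3017\right) = \left(-4526 - 5\right) \left(-1635\right) = \left(-4531\right) \left(-1635\right) = 7408185$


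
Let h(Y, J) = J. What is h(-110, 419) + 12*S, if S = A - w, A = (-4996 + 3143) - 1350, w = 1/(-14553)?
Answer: -184420463/4851 ≈ -38017.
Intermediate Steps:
w = -1/14553 ≈ -6.8714e-5
A = -3203 (A = -1853 - 1350 = -3203)
S = -46613258/14553 (S = -3203 - 1*(-1/14553) = -3203 + 1/14553 = -46613258/14553 ≈ -3203.0)
h(-110, 419) + 12*S = 419 + 12*(-46613258/14553) = 419 - 186453032/4851 = -184420463/4851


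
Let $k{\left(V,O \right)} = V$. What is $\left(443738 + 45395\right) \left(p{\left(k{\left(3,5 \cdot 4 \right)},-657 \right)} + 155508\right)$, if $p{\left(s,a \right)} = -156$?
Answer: $75987789816$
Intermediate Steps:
$\left(443738 + 45395\right) \left(p{\left(k{\left(3,5 \cdot 4 \right)},-657 \right)} + 155508\right) = \left(443738 + 45395\right) \left(-156 + 155508\right) = 489133 \cdot 155352 = 75987789816$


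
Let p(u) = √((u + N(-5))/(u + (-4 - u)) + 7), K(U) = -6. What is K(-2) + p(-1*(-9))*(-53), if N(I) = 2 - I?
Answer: -6 - 53*√3 ≈ -97.799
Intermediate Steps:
p(u) = √(21/4 - u/4) (p(u) = √((u + (2 - 1*(-5)))/(u + (-4 - u)) + 7) = √((u + (2 + 5))/(-4) + 7) = √((u + 7)*(-¼) + 7) = √((7 + u)*(-¼) + 7) = √((-7/4 - u/4) + 7) = √(21/4 - u/4))
K(-2) + p(-1*(-9))*(-53) = -6 + (√(21 - (-1)*(-9))/2)*(-53) = -6 + (√(21 - 1*9)/2)*(-53) = -6 + (√(21 - 9)/2)*(-53) = -6 + (√12/2)*(-53) = -6 + ((2*√3)/2)*(-53) = -6 + √3*(-53) = -6 - 53*√3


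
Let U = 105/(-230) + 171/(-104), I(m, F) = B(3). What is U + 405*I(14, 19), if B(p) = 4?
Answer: 3870015/2392 ≈ 1617.9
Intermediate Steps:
I(m, F) = 4
U = -5025/2392 (U = 105*(-1/230) + 171*(-1/104) = -21/46 - 171/104 = -5025/2392 ≈ -2.1008)
U + 405*I(14, 19) = -5025/2392 + 405*4 = -5025/2392 + 1620 = 3870015/2392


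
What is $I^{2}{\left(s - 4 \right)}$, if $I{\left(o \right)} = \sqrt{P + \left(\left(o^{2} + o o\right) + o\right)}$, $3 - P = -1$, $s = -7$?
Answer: $235$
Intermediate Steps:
$P = 4$ ($P = 3 - -1 = 3 + 1 = 4$)
$I{\left(o \right)} = \sqrt{4 + o + 2 o^{2}}$ ($I{\left(o \right)} = \sqrt{4 + \left(\left(o^{2} + o o\right) + o\right)} = \sqrt{4 + \left(\left(o^{2} + o^{2}\right) + o\right)} = \sqrt{4 + \left(2 o^{2} + o\right)} = \sqrt{4 + \left(o + 2 o^{2}\right)} = \sqrt{4 + o + 2 o^{2}}$)
$I^{2}{\left(s - 4 \right)} = \left(\sqrt{4 - 11 + 2 \left(-7 - 4\right)^{2}}\right)^{2} = \left(\sqrt{4 - 11 + 2 \left(-11\right)^{2}}\right)^{2} = \left(\sqrt{4 - 11 + 2 \cdot 121}\right)^{2} = \left(\sqrt{4 - 11 + 242}\right)^{2} = \left(\sqrt{235}\right)^{2} = 235$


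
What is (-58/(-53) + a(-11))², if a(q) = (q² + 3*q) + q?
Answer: 17131321/2809 ≈ 6098.7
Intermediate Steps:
a(q) = q² + 4*q
(-58/(-53) + a(-11))² = (-58/(-53) - 11*(4 - 11))² = (-58*(-1/53) - 11*(-7))² = (58/53 + 77)² = (4139/53)² = 17131321/2809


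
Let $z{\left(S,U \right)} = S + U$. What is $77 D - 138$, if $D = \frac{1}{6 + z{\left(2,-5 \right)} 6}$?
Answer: $- \frac{1733}{12} \approx -144.42$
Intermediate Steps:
$D = - \frac{1}{12}$ ($D = \frac{1}{6 + \left(2 - 5\right) 6} = \frac{1}{6 - 18} = \frac{1}{-12} = - \frac{1}{12} \approx -0.083333$)
$77 D - 138 = 77 \left(- \frac{1}{12}\right) - 138 = - \frac{77}{12} - 138 = - \frac{1733}{12}$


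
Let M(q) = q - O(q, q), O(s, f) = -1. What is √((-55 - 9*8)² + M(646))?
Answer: 6*√466 ≈ 129.52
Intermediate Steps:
M(q) = 1 + q (M(q) = q - 1*(-1) = q + 1 = 1 + q)
√((-55 - 9*8)² + M(646)) = √((-55 - 9*8)² + (1 + 646)) = √((-55 - 72)² + 647) = √((-127)² + 647) = √(16129 + 647) = √16776 = 6*√466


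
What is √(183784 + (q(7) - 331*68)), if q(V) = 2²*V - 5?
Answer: √161299 ≈ 401.62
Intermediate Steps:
q(V) = -5 + 4*V (q(V) = 4*V - 5 = -5 + 4*V)
√(183784 + (q(7) - 331*68)) = √(183784 + ((-5 + 4*7) - 331*68)) = √(183784 + ((-5 + 28) - 22508)) = √(183784 + (23 - 22508)) = √(183784 - 22485) = √161299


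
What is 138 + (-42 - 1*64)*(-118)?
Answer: 12646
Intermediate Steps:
138 + (-42 - 1*64)*(-118) = 138 + (-42 - 64)*(-118) = 138 - 106*(-118) = 138 + 12508 = 12646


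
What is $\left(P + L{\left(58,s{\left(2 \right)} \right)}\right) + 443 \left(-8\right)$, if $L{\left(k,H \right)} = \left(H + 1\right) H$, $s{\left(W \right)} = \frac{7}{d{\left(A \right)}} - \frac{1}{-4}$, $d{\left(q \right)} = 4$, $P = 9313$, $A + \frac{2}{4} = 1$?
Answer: $5775$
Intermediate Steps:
$A = \frac{1}{2}$ ($A = - \frac{1}{2} + 1 = \frac{1}{2} \approx 0.5$)
$s{\left(W \right)} = 2$ ($s{\left(W \right)} = \frac{7}{4} - \frac{1}{-4} = 7 \cdot \frac{1}{4} - - \frac{1}{4} = \frac{7}{4} + \frac{1}{4} = 2$)
$L{\left(k,H \right)} = H \left(1 + H\right)$ ($L{\left(k,H \right)} = \left(1 + H\right) H = H \left(1 + H\right)$)
$\left(P + L{\left(58,s{\left(2 \right)} \right)}\right) + 443 \left(-8\right) = \left(9313 + 2 \left(1 + 2\right)\right) + 443 \left(-8\right) = \left(9313 + 2 \cdot 3\right) - 3544 = \left(9313 + 6\right) - 3544 = 9319 - 3544 = 5775$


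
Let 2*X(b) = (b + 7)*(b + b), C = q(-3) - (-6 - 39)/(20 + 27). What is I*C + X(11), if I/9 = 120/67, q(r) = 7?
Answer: 1027422/3149 ≈ 326.27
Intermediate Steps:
I = 1080/67 (I = 9*(120/67) = 1080/67 ≈ 16.119)
C = 374/47 (C = 7 - (-6 - 39)/(20 + 27) = 7 - (-45)/47 = 7 - 1*(-45/47) = 7 + 45/47 = 374/47 ≈ 7.9574)
X(b) = b*(7 + b) (X(b) = ((b + 7)*(b + b))/2 = ((7 + b)*(2*b))/2 = (2*b*(7 + b))/2 = b*(7 + b))
I*C + X(11) = (1080/67)*(374/47) + 11*(7 + 11) = 403920/3149 + 11*18 = 403920/3149 + 198 = 1027422/3149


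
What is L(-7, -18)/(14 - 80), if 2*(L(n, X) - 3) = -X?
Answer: -2/11 ≈ -0.18182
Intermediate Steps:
L(n, X) = 3 - X/2 (L(n, X) = 3 + (-X)/2 = 3 - X/2)
L(-7, -18)/(14 - 80) = (3 - ½*(-18))/(14 - 80) = (3 + 9)/(-66) = 12*(-1/66) = -2/11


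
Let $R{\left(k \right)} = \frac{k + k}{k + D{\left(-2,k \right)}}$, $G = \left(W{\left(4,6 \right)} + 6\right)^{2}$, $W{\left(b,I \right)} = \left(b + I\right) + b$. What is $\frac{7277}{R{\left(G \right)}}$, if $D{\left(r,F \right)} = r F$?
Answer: $- \frac{7277}{2} \approx -3638.5$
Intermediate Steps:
$D{\left(r,F \right)} = F r$
$W{\left(b,I \right)} = I + 2 b$ ($W{\left(b,I \right)} = \left(I + b\right) + b = I + 2 b$)
$G = 400$ ($G = \left(\left(6 + 2 \cdot 4\right) + 6\right)^{2} = \left(\left(6 + 8\right) + 6\right)^{2} = \left(14 + 6\right)^{2} = 20^{2} = 400$)
$R{\left(k \right)} = -2$ ($R{\left(k \right)} = \frac{k + k}{k + k \left(-2\right)} = \frac{2 k}{k - 2 k} = \frac{2 k}{\left(-1\right) k} = 2 k \left(- \frac{1}{k}\right) = -2$)
$\frac{7277}{R{\left(G \right)}} = \frac{7277}{-2} = 7277 \left(- \frac{1}{2}\right) = - \frac{7277}{2}$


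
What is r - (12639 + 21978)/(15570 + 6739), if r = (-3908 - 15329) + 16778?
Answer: -54892448/22309 ≈ -2460.6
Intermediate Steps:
r = -2459 (r = -19237 + 16778 = -2459)
r - (12639 + 21978)/(15570 + 6739) = -2459 - (12639 + 21978)/(15570 + 6739) = -2459 - 34617/22309 = -54892448/22309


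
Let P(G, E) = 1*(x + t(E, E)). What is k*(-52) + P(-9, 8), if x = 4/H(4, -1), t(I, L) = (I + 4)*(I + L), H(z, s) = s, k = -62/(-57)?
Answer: 7492/57 ≈ 131.44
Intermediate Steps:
k = 62/57 (k = -62*(-1/57) = 62/57 ≈ 1.0877)
t(I, L) = (4 + I)*(I + L)
x = -4 (x = 4/(-1) = 4*(-1) = -4)
P(G, E) = -4 + 2*E² + 8*E (P(G, E) = 1*(-4 + (E² + 4*E + 4*E + E*E)) = 1*(-4 + (E² + 4*E + 4*E + E²)) = 1*(-4 + (2*E² + 8*E)) = 1*(-4 + 2*E² + 8*E) = -4 + 2*E² + 8*E)
k*(-52) + P(-9, 8) = (62/57)*(-52) + (-4 + 2*8² + 8*8) = -3224/57 + (-4 + 2*64 + 64) = -3224/57 + (-4 + 128 + 64) = -3224/57 + 188 = 7492/57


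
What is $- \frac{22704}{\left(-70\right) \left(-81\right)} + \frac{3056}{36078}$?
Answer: $- \frac{454528}{115965} \approx -3.9195$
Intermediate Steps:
$- \frac{22704}{\left(-70\right) \left(-81\right)} + \frac{3056}{36078} = - \frac{22704}{5670} + 3056 \cdot \frac{1}{36078} = \left(-22704\right) \frac{1}{5670} + \frac{1528}{18039} = - \frac{3784}{945} + \frac{1528}{18039} = - \frac{454528}{115965}$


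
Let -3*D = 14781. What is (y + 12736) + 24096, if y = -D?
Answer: 41759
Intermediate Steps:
D = -4927 (D = -1/3*14781 = -4927)
y = 4927 (y = -1*(-4927) = 4927)
(y + 12736) + 24096 = (4927 + 12736) + 24096 = 17663 + 24096 = 41759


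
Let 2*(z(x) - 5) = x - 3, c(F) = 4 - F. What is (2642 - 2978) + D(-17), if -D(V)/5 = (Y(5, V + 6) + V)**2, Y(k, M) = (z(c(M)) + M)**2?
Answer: -1781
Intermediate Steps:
z(x) = 7/2 + x/2 (z(x) = 5 + (x - 3)/2 = 5 + (-3 + x)/2 = 5 + (-3/2 + x/2) = 7/2 + x/2)
Y(k, M) = (11/2 + M/2)**2 (Y(k, M) = ((7/2 + (4 - M)/2) + M)**2 = ((7/2 + (2 - M/2)) + M)**2 = ((11/2 - M/2) + M)**2 = (11/2 + M/2)**2)
D(V) = -5*(V + (17 + V)**2/4)**2 (D(V) = -5*((11 + (V + 6))**2/4 + V)**2 = -5*((11 + (6 + V))**2/4 + V)**2 = -5*((17 + V)**2/4 + V)**2 = -5*(V + (17 + V)**2/4)**2)
(2642 - 2978) + D(-17) = (2642 - 2978) - 5*((17 - 17)**2 + 4*(-17))**2/16 = -336 - 5*(0**2 - 68)**2/16 = -336 - 5*(0 - 68)**2/16 = -336 - 5/16*(-68)**2 = -336 - 5/16*4624 = -336 - 1445 = -1781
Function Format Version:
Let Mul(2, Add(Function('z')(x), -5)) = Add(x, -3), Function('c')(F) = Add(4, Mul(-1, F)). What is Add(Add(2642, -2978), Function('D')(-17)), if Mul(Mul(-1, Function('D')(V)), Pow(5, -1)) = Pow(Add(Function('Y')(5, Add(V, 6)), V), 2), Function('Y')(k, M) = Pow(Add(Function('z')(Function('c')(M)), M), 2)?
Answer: -1781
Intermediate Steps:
Function('z')(x) = Add(Rational(7, 2), Mul(Rational(1, 2), x)) (Function('z')(x) = Add(5, Mul(Rational(1, 2), Add(x, -3))) = Add(5, Mul(Rational(1, 2), Add(-3, x))) = Add(5, Add(Rational(-3, 2), Mul(Rational(1, 2), x))) = Add(Rational(7, 2), Mul(Rational(1, 2), x)))
Function('Y')(k, M) = Pow(Add(Rational(11, 2), Mul(Rational(1, 2), M)), 2) (Function('Y')(k, M) = Pow(Add(Add(Rational(7, 2), Mul(Rational(1, 2), Add(4, Mul(-1, M)))), M), 2) = Pow(Add(Add(Rational(7, 2), Add(2, Mul(Rational(-1, 2), M))), M), 2) = Pow(Add(Add(Rational(11, 2), Mul(Rational(-1, 2), M)), M), 2) = Pow(Add(Rational(11, 2), Mul(Rational(1, 2), M)), 2))
Function('D')(V) = Mul(-5, Pow(Add(V, Mul(Rational(1, 4), Pow(Add(17, V), 2))), 2)) (Function('D')(V) = Mul(-5, Pow(Add(Mul(Rational(1, 4), Pow(Add(11, Add(V, 6)), 2)), V), 2)) = Mul(-5, Pow(Add(Mul(Rational(1, 4), Pow(Add(11, Add(6, V)), 2)), V), 2)) = Mul(-5, Pow(Add(Mul(Rational(1, 4), Pow(Add(17, V), 2)), V), 2)) = Mul(-5, Pow(Add(V, Mul(Rational(1, 4), Pow(Add(17, V), 2))), 2)))
Add(Add(2642, -2978), Function('D')(-17)) = Add(Add(2642, -2978), Mul(Rational(-5, 16), Pow(Add(Pow(Add(17, -17), 2), Mul(4, -17)), 2))) = Add(-336, Mul(Rational(-5, 16), Pow(Add(Pow(0, 2), -68), 2))) = Add(-336, Mul(Rational(-5, 16), Pow(Add(0, -68), 2))) = Add(-336, Mul(Rational(-5, 16), Pow(-68, 2))) = Add(-336, Mul(Rational(-5, 16), 4624)) = Add(-336, -1445) = -1781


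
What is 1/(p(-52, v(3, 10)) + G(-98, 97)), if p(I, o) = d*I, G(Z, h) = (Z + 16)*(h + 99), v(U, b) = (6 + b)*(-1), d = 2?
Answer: -1/16176 ≈ -6.1820e-5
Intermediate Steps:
v(U, b) = -6 - b
G(Z, h) = (16 + Z)*(99 + h)
p(I, o) = 2*I
1/(p(-52, v(3, 10)) + G(-98, 97)) = 1/(2*(-52) + (1584 + 16*97 + 99*(-98) - 98*97)) = 1/(-104 + (1584 + 1552 - 9702 - 9506)) = 1/(-104 - 16072) = 1/(-16176) = -1/16176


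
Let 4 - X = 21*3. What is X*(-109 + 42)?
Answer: 3953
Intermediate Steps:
X = -59 (X = 4 - 21*3 = 4 - 1*63 = 4 - 63 = -59)
X*(-109 + 42) = -59*(-109 + 42) = -59*(-67) = 3953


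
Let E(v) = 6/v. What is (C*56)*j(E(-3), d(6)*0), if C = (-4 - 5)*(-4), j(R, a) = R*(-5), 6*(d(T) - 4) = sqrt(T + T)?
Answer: 20160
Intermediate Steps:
d(T) = 4 + sqrt(2)*sqrt(T)/6 (d(T) = 4 + sqrt(T + T)/6 = 4 + sqrt(2*T)/6 = 4 + (sqrt(2)*sqrt(T))/6 = 4 + sqrt(2)*sqrt(T)/6)
j(R, a) = -5*R
C = 36 (C = -9*(-4) = 36)
(C*56)*j(E(-3), d(6)*0) = (36*56)*(-30/(-3)) = 2016*(-30*(-1)/3) = 2016*(-5*(-2)) = 2016*10 = 20160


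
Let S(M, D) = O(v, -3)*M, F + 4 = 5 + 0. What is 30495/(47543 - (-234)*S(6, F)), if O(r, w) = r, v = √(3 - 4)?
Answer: 289964757/452461613 - 8562996*I/452461613 ≈ 0.64086 - 0.018925*I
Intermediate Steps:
v = I (v = √(-1) = I ≈ 1.0*I)
F = 1 (F = -4 + (5 + 0) = -4 + 5 = 1)
S(M, D) = I*M
30495/(47543 - (-234)*S(6, F)) = 30495/(47543 - (-234)*I*6) = 30495/(47543 - (-234)*6*I) = 30495/(47543 - (-1404)*I) = 30495/(47543 + 1404*I) = 30495*((47543 - 1404*I)/2262308065) = 6099*(47543 - 1404*I)/452461613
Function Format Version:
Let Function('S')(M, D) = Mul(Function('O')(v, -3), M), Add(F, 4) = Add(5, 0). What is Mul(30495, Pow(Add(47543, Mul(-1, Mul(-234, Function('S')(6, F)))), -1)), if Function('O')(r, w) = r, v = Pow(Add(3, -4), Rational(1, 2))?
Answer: Add(Rational(289964757, 452461613), Mul(Rational(-8562996, 452461613), I)) ≈ Add(0.64086, Mul(-0.018925, I))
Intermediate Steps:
v = I (v = Pow(-1, Rational(1, 2)) = I ≈ Mul(1.0000, I))
F = 1 (F = Add(-4, Add(5, 0)) = Add(-4, 5) = 1)
Function('S')(M, D) = Mul(I, M)
Mul(30495, Pow(Add(47543, Mul(-1, Mul(-234, Function('S')(6, F)))), -1)) = Mul(30495, Pow(Add(47543, Mul(-1, Mul(-234, Mul(I, 6)))), -1)) = Mul(30495, Pow(Add(47543, Mul(-1, Mul(-234, Mul(6, I)))), -1)) = Mul(30495, Pow(Add(47543, Mul(-1, Mul(-1404, I))), -1)) = Mul(30495, Pow(Add(47543, Mul(1404, I)), -1)) = Mul(30495, Mul(Rational(1, 2262308065), Add(47543, Mul(-1404, I)))) = Mul(Rational(6099, 452461613), Add(47543, Mul(-1404, I)))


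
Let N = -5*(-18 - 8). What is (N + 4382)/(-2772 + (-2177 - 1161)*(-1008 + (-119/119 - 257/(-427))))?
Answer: 240828/179514053 ≈ 0.0013416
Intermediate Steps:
N = 130 (N = -5*(-26) = 130)
(N + 4382)/(-2772 + (-2177 - 1161)*(-1008 + (-119/119 - 257/(-427)))) = (130 + 4382)/(-2772 + (-2177 - 1161)*(-1008 + (-119/119 - 257/(-427)))) = 4512/(-2772 - 3338*(-1008 + (-119*1/119 - 257*(-1/427)))) = 4512/(-2772 - 3338*(-1008 + (-1 + 257/427))) = 4512/(-2772 - 3338*(-1008 - 170/427)) = 4512/(-2772 - 3338*(-430586/427)) = 4512/(-2772 + 1437296068/427) = 4512/(1436112424/427) = 4512*(427/1436112424) = 240828/179514053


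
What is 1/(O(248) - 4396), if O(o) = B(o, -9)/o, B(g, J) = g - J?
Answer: -248/1089951 ≈ -0.00022753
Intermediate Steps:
O(o) = (9 + o)/o (O(o) = (o - 1*(-9))/o = (o + 9)/o = (9 + o)/o)
1/(O(248) - 4396) = 1/((9 + 248)/248 - 4396) = 1/((1/248)*257 - 4396) = 1/(257/248 - 4396) = 1/(-1089951/248) = -248/1089951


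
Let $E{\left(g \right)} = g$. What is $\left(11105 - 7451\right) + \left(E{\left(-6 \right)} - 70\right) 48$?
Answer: $6$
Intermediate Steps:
$\left(11105 - 7451\right) + \left(E{\left(-6 \right)} - 70\right) 48 = \left(11105 - 7451\right) + \left(-6 - 70\right) 48 = 3654 - 3648 = 6$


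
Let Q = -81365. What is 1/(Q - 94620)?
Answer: -1/175985 ≈ -5.6823e-6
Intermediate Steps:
1/(Q - 94620) = 1/(-81365 - 94620) = 1/(-175985) = -1/175985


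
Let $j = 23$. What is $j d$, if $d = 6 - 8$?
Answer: $-46$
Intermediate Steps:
$d = -2$ ($d = 6 - 8 = -2$)
$j d = 23 \left(-2\right) = -46$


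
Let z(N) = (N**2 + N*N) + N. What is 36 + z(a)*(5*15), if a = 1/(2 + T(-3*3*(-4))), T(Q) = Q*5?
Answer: 301566/8281 ≈ 36.417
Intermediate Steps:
T(Q) = 5*Q
a = 1/182 (a = 1/(2 + 5*(-3*3*(-4))) = 1/(2 + 5*(-9*(-4))) = 1/(2 + 5*36) = 1/(2 + 180) = 1/182 ≈ 0.0054945)
z(N) = N + 2*N**2 (z(N) = (N**2 + N**2) + N = 2*N**2 + N = N + 2*N**2)
36 + z(a)*(5*15) = 36 + ((1 + 2*(1/182))/182)*(5*15) = 36 + ((1 + 1/91)/182)*75 = 36 + ((1/182)*(92/91))*75 = 36 + (46/8281)*75 = 36 + 3450/8281 = 301566/8281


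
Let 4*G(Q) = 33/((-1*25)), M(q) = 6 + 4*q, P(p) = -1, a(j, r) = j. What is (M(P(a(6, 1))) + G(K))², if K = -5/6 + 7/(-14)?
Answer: 27889/10000 ≈ 2.7889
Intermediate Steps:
K = -4/3 (K = -5*⅙ + 7*(-1/14) = -⅚ - ½ = -4/3 ≈ -1.3333)
G(Q) = -33/100 (G(Q) = (33/((-1*25)))/4 = (33/(-25))/4 = (33*(-1/25))/4 = (¼)*(-33/25) = -33/100)
(M(P(a(6, 1))) + G(K))² = ((6 + 4*(-1)) - 33/100)² = ((6 - 4) - 33/100)² = (2 - 33/100)² = (167/100)² = 27889/10000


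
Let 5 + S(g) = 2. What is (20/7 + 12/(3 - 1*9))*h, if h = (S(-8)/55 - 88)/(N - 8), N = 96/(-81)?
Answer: 392283/47740 ≈ 8.2171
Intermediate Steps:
N = -32/27 (N = 96*(-1/81) = -32/27 ≈ -1.1852)
S(g) = -3 (S(g) = -5 + 2 = -3)
h = 130761/13640 (h = (-3/55 - 88)/(-32/27 - 8) = (-3*1/55 - 88)/(-248/27) = (-3/55 - 88)*(-27/248) = -4843/55*(-27/248) = 130761/13640 ≈ 9.5866)
(20/7 + 12/(3 - 1*9))*h = (20/7 + 12/(3 - 1*9))*(130761/13640) = (20*(⅐) + 12/(3 - 9))*(130761/13640) = (20/7 + 12/(-6))*(130761/13640) = (20/7 + 12*(-⅙))*(130761/13640) = (20/7 - 2)*(130761/13640) = (6/7)*(130761/13640) = 392283/47740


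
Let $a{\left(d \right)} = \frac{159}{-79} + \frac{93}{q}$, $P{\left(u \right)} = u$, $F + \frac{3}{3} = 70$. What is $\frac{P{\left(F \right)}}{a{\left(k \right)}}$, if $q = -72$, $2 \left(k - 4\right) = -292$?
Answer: $- \frac{130824}{6265} \approx -20.882$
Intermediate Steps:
$F = 69$ ($F = -1 + 70 = 69$)
$k = -142$ ($k = 4 + \frac{1}{2} \left(-292\right) = 4 - 146 = -142$)
$a{\left(d \right)} = - \frac{6265}{1896}$ ($a{\left(d \right)} = \frac{159}{-79} + \frac{93}{-72} = 159 \left(- \frac{1}{79}\right) + 93 \left(- \frac{1}{72}\right) = - \frac{159}{79} - \frac{31}{24} = - \frac{6265}{1896}$)
$\frac{P{\left(F \right)}}{a{\left(k \right)}} = \frac{69}{- \frac{6265}{1896}} = 69 \left(- \frac{1896}{6265}\right) = - \frac{130824}{6265}$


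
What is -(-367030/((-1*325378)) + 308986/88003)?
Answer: -66418493899/14317120067 ≈ -4.6391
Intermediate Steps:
-(-367030/((-1*325378)) + 308986/88003) = -(-367030/(-325378) + 308986*(1/88003)) = -(-367030*(-1/325378) + 308986/88003) = -(183515/162689 + 308986/88003) = -1*66418493899/14317120067 = -66418493899/14317120067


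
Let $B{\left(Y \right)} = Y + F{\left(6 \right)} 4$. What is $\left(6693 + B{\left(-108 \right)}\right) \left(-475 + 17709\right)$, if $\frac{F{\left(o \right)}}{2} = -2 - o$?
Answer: $112382914$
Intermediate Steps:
$F{\left(o \right)} = -4 - 2 o$ ($F{\left(o \right)} = 2 \left(-2 - o\right) = -4 - 2 o$)
$B{\left(Y \right)} = -64 + Y$ ($B{\left(Y \right)} = Y + \left(-4 - 12\right) 4 = Y - 64 = -64 + Y$)
$\left(6693 + B{\left(-108 \right)}\right) \left(-475 + 17709\right) = \left(6693 - 172\right) \left(-475 + 17709\right) = \left(6693 - 172\right) 17234 = 6521 \cdot 17234 = 112382914$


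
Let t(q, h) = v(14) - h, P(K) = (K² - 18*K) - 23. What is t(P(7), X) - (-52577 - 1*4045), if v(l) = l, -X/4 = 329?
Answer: 57952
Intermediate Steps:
P(K) = -23 + K² - 18*K
X = -1316 (X = -4*329 = -1316)
t(q, h) = 14 - h
t(P(7), X) - (-52577 - 1*4045) = (14 - 1*(-1316)) - (-52577 - 1*4045) = (14 + 1316) - (-52577 - 4045) = 1330 - 1*(-56622) = 1330 + 56622 = 57952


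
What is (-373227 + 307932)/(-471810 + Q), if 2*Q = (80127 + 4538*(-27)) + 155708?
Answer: 130590/830311 ≈ 0.15728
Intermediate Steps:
Q = 113309/2 (Q = ((80127 + 4538*(-27)) + 155708)/2 = ((80127 - 122526) + 155708)/2 = (-42399 + 155708)/2 = (½)*113309 = 113309/2 ≈ 56655.)
(-373227 + 307932)/(-471810 + Q) = (-373227 + 307932)/(-471810 + 113309/2) = -65295/(-830311/2) = -65295*(-2/830311) = 130590/830311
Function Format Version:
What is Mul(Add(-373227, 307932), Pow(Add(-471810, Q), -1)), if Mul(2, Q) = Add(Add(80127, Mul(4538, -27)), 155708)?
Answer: Rational(130590, 830311) ≈ 0.15728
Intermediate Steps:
Q = Rational(113309, 2) (Q = Mul(Rational(1, 2), Add(Add(80127, Mul(4538, -27)), 155708)) = Mul(Rational(1, 2), Add(Add(80127, -122526), 155708)) = Mul(Rational(1, 2), Add(-42399, 155708)) = Mul(Rational(1, 2), 113309) = Rational(113309, 2) ≈ 56655.)
Mul(Add(-373227, 307932), Pow(Add(-471810, Q), -1)) = Mul(Add(-373227, 307932), Pow(Add(-471810, Rational(113309, 2)), -1)) = Mul(-65295, Pow(Rational(-830311, 2), -1)) = Mul(-65295, Rational(-2, 830311)) = Rational(130590, 830311)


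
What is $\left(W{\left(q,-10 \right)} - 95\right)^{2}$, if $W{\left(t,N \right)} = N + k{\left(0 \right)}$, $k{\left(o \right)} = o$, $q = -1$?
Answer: $11025$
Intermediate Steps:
$W{\left(t,N \right)} = N$ ($W{\left(t,N \right)} = N + 0 = N$)
$\left(W{\left(q,-10 \right)} - 95\right)^{2} = \left(-10 - 95\right)^{2} = \left(-105\right)^{2} = 11025$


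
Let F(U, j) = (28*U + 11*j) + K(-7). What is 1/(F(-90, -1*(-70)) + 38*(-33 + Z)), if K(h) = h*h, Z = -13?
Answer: -1/3449 ≈ -0.00028994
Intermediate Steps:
K(h) = h²
F(U, j) = 49 + 11*j + 28*U (F(U, j) = (28*U + 11*j) + (-7)² = (11*j + 28*U) + 49 = 49 + 11*j + 28*U)
1/(F(-90, -1*(-70)) + 38*(-33 + Z)) = 1/((49 + 11*(-1*(-70)) + 28*(-90)) + 38*(-33 - 13)) = 1/((49 + 11*70 - 2520) + 38*(-46)) = 1/((49 + 770 - 2520) - 1748) = 1/(-1701 - 1748) = 1/(-3449) = -1/3449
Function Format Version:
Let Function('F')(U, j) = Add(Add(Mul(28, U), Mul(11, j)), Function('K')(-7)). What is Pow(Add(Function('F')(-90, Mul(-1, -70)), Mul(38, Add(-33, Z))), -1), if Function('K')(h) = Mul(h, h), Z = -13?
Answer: Rational(-1, 3449) ≈ -0.00028994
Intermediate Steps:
Function('K')(h) = Pow(h, 2)
Function('F')(U, j) = Add(49, Mul(11, j), Mul(28, U)) (Function('F')(U, j) = Add(Add(Mul(28, U), Mul(11, j)), Pow(-7, 2)) = Add(Add(Mul(11, j), Mul(28, U)), 49) = Add(49, Mul(11, j), Mul(28, U)))
Pow(Add(Function('F')(-90, Mul(-1, -70)), Mul(38, Add(-33, Z))), -1) = Pow(Add(Add(49, Mul(11, Mul(-1, -70)), Mul(28, -90)), Mul(38, Add(-33, -13))), -1) = Pow(Add(Add(49, Mul(11, 70), -2520), Mul(38, -46)), -1) = Pow(Add(Add(49, 770, -2520), -1748), -1) = Pow(Add(-1701, -1748), -1) = Pow(-3449, -1) = Rational(-1, 3449)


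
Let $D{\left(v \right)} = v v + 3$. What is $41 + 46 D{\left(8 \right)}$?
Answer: $3123$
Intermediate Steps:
$D{\left(v \right)} = 3 + v^{2}$ ($D{\left(v \right)} = v^{2} + 3 = 3 + v^{2}$)
$41 + 46 D{\left(8 \right)} = 41 + 46 \left(3 + 8^{2}\right) = 41 + 46 \left(3 + 64\right) = 41 + 46 \cdot 67 = 41 + 3082 = 3123$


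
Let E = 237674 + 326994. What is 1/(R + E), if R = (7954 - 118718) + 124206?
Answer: 1/578110 ≈ 1.7298e-6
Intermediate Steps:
R = 13442 (R = -110764 + 124206 = 13442)
E = 564668
1/(R + E) = 1/(13442 + 564668) = 1/578110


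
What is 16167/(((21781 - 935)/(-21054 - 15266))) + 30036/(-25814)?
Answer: -3789557769654/134529661 ≈ -28169.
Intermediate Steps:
16167/(((21781 - 935)/(-21054 - 15266))) + 30036/(-25814) = 16167/((20846/(-36320))) + 30036*(-1/25814) = 16167/((20846*(-1/36320))) - 15018/12907 = 16167/(-10423/18160) - 15018/12907 = 16167*(-18160/10423) - 15018/12907 = -293592720/10423 - 15018/12907 = -3789557769654/134529661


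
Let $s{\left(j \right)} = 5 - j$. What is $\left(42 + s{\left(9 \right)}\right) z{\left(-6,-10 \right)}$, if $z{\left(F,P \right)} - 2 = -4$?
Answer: $-76$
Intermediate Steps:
$z{\left(F,P \right)} = -2$ ($z{\left(F,P \right)} = 2 - 4 = -2$)
$\left(42 + s{\left(9 \right)}\right) z{\left(-6,-10 \right)} = \left(42 + \left(5 - 9\right)\right) \left(-2\right) = \left(42 - 4\right) \left(-2\right) = 38 \left(-2\right) = -76$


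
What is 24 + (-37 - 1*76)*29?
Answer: -3253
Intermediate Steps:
24 + (-37 - 1*76)*29 = 24 + (-37 - 76)*29 = 24 - 113*29 = 24 - 3277 = -3253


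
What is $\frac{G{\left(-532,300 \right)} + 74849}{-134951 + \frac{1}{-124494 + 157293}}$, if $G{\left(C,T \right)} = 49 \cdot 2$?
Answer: $- \frac{2458186653}{4426257848} \approx -0.55536$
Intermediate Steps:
$G{\left(C,T \right)} = 98$
$\frac{G{\left(-532,300 \right)} + 74849}{-134951 + \frac{1}{-124494 + 157293}} = \frac{98 + 74849}{-134951 + \frac{1}{-124494 + 157293}} = \frac{74947}{-134951 + \frac{1}{32799}} = \frac{74947}{- \frac{4426257848}{32799}} = 74947 \left(- \frac{32799}{4426257848}\right) = - \frac{2458186653}{4426257848}$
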